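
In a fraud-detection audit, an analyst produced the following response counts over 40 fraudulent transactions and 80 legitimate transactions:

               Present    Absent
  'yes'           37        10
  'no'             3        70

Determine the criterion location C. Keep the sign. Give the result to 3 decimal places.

C = -0.145

H = 37/40 = 0.9250
FA = 10/80 = 0.1250
z(H) = z(0.9250) = 1.4395
z(FA) = z(0.1250) = -1.1503
c = −½·[z(H) + z(FA)] = −0.5 × (1.4395 + (-1.1503)) = -0.1446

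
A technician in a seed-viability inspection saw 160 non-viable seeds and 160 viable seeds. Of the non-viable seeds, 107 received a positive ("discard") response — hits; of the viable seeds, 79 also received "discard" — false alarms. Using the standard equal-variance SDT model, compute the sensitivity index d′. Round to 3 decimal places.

d′ = 0.452

H = 107/160 = 0.6687
FA = 79/160 = 0.4938
z(H) = z(0.6687) = 0.4363
z(FA) = z(0.4938) = -0.0155
d' = z(H) − z(FA) = 0.4363 − (-0.0155) = 0.4518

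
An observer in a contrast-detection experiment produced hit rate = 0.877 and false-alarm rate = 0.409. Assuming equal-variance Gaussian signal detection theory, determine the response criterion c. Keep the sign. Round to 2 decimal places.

c = -0.47

z(H) = z(0.877) = 1.1601
z(FA) = z(0.409) = -0.2301
c = −½·[z(H) + z(FA)] = −0.5 × (1.1601 + (-0.2301)) = -0.4650
c < 0: the observer has a liberal response bias.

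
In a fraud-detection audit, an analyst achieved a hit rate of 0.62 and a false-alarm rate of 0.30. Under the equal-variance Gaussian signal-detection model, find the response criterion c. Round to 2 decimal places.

z(H) = z(0.62) = 0.305
z(FA) = z(0.30) = -0.524
c = −½·[z(H) + z(FA)] = −0.5 × (0.305 + (-0.524)) = 0.1095

c = 0.11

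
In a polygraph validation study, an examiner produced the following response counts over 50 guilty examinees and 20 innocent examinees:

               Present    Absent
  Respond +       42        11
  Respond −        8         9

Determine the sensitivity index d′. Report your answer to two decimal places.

d′ = 0.87

H = 42/50 = 0.8400
FA = 11/20 = 0.5500
z(H) = 0.994
z(FA) = 0.126
d' = z(H) − z(FA) = 0.994 − 0.126 = 0.868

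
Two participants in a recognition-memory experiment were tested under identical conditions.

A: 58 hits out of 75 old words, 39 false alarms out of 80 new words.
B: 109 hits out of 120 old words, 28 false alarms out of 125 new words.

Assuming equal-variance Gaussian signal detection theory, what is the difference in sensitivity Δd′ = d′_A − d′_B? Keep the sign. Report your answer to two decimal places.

Δd′ = -1.31

A: z(0.7733) = 0.750, z(0.4875) = -0.031, d' = 0.781
B: z(0.9083) = 1.330, z(0.2240) = -0.759, d' = 2.089
Δd' = d'_A − d'_B = 0.781 − 2.089 = -1.308
B has the higher sensitivity.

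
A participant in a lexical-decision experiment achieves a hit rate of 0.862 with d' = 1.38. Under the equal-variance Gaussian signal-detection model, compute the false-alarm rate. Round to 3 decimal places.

false-alarm rate = 0.386

z(hit rate) = z(0.862) = 1.0893
z(FA) = z(H) − d' = 1.0893 − 1.38 = -0.2907
false-alarm rate = Φ(-0.2907) = 0.3856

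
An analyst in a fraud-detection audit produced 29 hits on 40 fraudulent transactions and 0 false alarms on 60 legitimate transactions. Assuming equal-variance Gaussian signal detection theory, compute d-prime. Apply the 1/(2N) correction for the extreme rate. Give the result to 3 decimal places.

d-prime = 2.992

The false-alarm rate is 0/60 = 0, so apply the 1/(2N) correction: FA → 1/(2·60) = 0.00833.
z(H) = z(0.72500) = 0.5978
z(FA) = z(0.00833) = -2.3941
d' = 0.5978 − (-2.3941) = 2.9919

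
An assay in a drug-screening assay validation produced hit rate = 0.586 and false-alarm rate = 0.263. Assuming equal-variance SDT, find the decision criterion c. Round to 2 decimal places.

Φ⁻¹(0.586) = 0.217, Φ⁻¹(0.263) = -0.634
c = −½·[z(H) + z(FA)] = −0.5 × (0.217 + (-0.634)) = 0.2085
c > 0: the assay has a conservative response bias.

c = 0.21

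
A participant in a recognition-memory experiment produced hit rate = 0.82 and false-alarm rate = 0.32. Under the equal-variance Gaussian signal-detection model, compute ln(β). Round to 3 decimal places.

ln β = -0.310

Φ⁻¹(H) = Φ⁻¹(0.82) = 0.9154
Φ⁻¹(FA) = Φ⁻¹(0.32) = -0.4677
ln β = −½·[z(H)² − z(FA)²] = −0.5 × (0.8380 − 0.2187) = -0.30965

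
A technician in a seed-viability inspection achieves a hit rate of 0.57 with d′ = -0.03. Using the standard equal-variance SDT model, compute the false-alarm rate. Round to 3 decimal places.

false-alarm rate = 0.582

z(hit rate) = z(0.57) = 0.1764
z(FA) = z(H) − d' = 0.1764 − (-0.03) = 0.2064
false-alarm rate = Φ(0.2064) = 0.5818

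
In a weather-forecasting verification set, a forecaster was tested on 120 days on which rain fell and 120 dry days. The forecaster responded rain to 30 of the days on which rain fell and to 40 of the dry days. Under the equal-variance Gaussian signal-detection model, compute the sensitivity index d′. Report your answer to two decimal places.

d′ = -0.24

H = 30/120 = 0.2500
FA = 40/120 = 0.3333
Φ⁻¹(H) = -0.674
Φ⁻¹(FA) = -0.431
d' = z(H) − z(FA) = -0.674 − (-0.431) = -0.243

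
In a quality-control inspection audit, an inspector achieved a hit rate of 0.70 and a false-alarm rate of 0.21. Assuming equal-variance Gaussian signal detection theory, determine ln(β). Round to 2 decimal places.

ln β = 0.19

z(H) = 0.524
z(FA) = -0.806
ln β = −½·[z(H)² − z(FA)²] = −0.5 × (0.275 − 0.650) = 0.1875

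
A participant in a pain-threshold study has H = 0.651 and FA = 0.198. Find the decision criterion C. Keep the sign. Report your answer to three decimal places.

C = 0.230

Φ⁻¹(H) = Φ⁻¹(0.651) = 0.3880
Φ⁻¹(FA) = Φ⁻¹(0.198) = -0.8488
c = −½·[z(H) + z(FA)] = −0.5 × (0.3880 + (-0.8488)) = 0.2304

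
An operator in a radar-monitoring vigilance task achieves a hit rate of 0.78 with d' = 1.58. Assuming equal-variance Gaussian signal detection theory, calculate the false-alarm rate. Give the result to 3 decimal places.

z(hit rate) = z(0.78) = 0.7722
z(FA) = z(H) − d' = 0.7722 − 1.58 = -0.8078
false-alarm rate = Φ(-0.8078) = 0.2096

false-alarm rate = 0.210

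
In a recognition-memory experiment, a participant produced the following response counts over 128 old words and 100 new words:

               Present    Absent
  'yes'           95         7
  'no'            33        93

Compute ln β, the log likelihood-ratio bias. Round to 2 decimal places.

H = 95/128 = 0.7422
FA = 7/100 = 0.0700
z(H) = z(0.7422) = 0.650
z(FA) = z(0.0700) = -1.476
ln β = −½·[z(H)² − z(FA)²] = −0.5 × (0.423 − 2.179) = 0.878

ln β = 0.88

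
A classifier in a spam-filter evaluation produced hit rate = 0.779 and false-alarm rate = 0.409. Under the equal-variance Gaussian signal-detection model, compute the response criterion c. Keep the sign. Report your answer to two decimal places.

Φ⁻¹(H) = Φ⁻¹(0.779) = 0.769
Φ⁻¹(FA) = Φ⁻¹(0.409) = -0.230
c = −½·[z(H) + z(FA)] = −0.5 × (0.769 + (-0.230)) = -0.2695
c < 0: the classifier has a liberal response bias.

c = -0.27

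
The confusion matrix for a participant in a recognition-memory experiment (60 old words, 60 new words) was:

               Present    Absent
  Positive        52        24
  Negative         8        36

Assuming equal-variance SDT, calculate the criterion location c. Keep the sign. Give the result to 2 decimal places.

H = 52/60 = 0.8667
FA = 24/60 = 0.4000
Φ⁻¹(0.8667) = 1.111, Φ⁻¹(0.4000) = -0.253
c = −½·[z(H) + z(FA)] = −0.5 × (1.111 + (-0.253)) = -0.429
c < 0: the participant has a liberal response bias.

c = -0.43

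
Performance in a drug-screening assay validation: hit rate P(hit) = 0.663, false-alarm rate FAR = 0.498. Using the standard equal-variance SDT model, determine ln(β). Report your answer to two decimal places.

ln β = -0.09

z(H) = 0.421
z(FA) = -0.005
ln β = −½·[z(H)² − z(FA)²] = −0.5 × (0.177 − 0.000) = -0.0885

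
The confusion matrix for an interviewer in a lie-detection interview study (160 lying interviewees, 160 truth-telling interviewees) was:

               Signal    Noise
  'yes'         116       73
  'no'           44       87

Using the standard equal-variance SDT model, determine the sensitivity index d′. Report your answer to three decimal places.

H = 116/160 = 0.7250
FA = 73/160 = 0.4562
z(H) = z(0.7250) = 0.5978
z(FA) = z(0.4562) = -0.1100
d' = z(H) − z(FA) = 0.5978 − (-0.1100) = 0.7078

d′ = 0.708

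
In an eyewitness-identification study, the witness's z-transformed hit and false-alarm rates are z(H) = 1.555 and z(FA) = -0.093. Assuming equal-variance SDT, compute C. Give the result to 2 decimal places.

c = −½·[z(H) + z(FA)] = −½·(1.555 + (-0.093)) = -0.731

C = -0.73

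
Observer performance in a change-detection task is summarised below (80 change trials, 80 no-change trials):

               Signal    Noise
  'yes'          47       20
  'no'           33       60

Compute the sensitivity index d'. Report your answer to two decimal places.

d' = 0.90

H = 47/80 = 0.5875
FA = 20/80 = 0.2500
z(H) = 0.221
z(FA) = -0.674
d' = z(H) − z(FA) = 0.221 − (-0.674) = 0.895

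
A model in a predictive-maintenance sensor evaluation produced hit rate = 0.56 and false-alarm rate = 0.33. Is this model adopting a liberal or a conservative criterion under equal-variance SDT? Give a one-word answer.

conservative

z(H) = 0.151, z(FA) = -0.440
c = −½·(z(H) + z(FA)) = 0.1445
c > 0 → conservative criterion (biased toward responding “no”).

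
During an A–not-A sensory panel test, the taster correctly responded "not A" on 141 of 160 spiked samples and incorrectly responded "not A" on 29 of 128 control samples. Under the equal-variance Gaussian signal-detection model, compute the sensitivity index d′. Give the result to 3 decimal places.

H = 141/160 = 0.8812
FA = 29/128 = 0.2266
Φ⁻¹(H) = Φ⁻¹(0.8812) = 1.1810
Φ⁻¹(FA) = Φ⁻¹(0.2266) = -0.7501
d' = z(H) − z(FA) = 1.1810 − (-0.7501) = 1.9311

d′ = 1.931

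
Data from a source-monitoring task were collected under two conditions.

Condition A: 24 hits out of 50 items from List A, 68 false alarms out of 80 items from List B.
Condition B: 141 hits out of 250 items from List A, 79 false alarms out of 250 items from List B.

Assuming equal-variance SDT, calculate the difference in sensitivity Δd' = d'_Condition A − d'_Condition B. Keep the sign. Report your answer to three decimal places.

Condition A: z(0.4800) = -0.0502, z(0.8500) = 1.0364, d' = -1.0866
Condition B: z(0.5640) = 0.1611, z(0.3160) = -0.4789, d' = 0.6400
Δd' = d'_Condition A − d'_Condition B = -1.0866 − 0.6400 = -1.7266
Condition B has the higher sensitivity.

Δd' = -1.727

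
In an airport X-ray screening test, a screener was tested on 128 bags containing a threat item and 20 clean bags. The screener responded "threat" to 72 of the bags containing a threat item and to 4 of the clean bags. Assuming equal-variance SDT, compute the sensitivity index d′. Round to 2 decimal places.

d′ = 1.00

H = 72/128 = 0.5625
FA = 4/20 = 0.2000
z(H) = z(0.5625) = 0.1573
z(FA) = z(0.2000) = -0.8416
d' = z(H) − z(FA) = 0.1573 − (-0.8416) = 0.9989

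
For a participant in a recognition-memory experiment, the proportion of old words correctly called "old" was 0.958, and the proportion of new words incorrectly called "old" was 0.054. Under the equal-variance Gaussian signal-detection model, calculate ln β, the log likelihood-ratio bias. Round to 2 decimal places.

Φ⁻¹(0.958) = 1.728, Φ⁻¹(0.054) = -1.607
ln β = −½·[z(H)² − z(FA)²] = −0.5 × (2.986 − 2.582) = -0.202

ln β = -0.20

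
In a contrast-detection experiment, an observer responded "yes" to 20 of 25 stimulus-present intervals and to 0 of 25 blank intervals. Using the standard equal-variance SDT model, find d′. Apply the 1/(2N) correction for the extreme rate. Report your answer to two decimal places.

The false-alarm rate is 0/25 = 0, so apply the 1/(2N) correction: FA → 1/(2·25) = 0.02000.
z(H) = z(0.80000) = 0.842
z(FA) = z(0.02000) = -2.054
d' = 0.842 − (-2.054) = 2.896

d′ = 2.90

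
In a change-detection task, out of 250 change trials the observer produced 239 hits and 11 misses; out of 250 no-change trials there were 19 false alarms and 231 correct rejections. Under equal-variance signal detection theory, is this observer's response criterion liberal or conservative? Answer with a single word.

liberal

z(H) = 1.706, z(FA) = -1.433
c = −½·(z(H) + z(FA)) = -0.1365
c < 0 → liberal criterion (biased toward responding “yes”).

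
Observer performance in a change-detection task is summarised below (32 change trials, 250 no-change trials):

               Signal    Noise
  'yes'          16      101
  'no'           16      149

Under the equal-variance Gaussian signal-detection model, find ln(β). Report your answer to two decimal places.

ln β = 0.03

H = 16/32 = 0.5000
FA = 101/250 = 0.4040
z(H) = z(0.5000) = 0.000
z(FA) = z(0.4040) = -0.243
ln β = −½·[z(H)² − z(FA)²] = −0.5 × (0.000 − 0.059) = 0.0295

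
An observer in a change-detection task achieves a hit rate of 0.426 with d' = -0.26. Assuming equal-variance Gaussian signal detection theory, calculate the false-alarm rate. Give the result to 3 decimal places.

z(hit rate) = z(0.426) = -0.1866
z(FA) = z(H) − d' = -0.1866 − (-0.26) = 0.0734
false-alarm rate = Φ(0.0734) = 0.5293

false-alarm rate = 0.529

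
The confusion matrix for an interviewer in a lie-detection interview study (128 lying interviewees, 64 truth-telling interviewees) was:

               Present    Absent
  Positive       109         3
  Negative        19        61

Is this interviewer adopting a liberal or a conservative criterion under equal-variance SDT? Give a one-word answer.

conservative

z(H) = 1.043, z(FA) = -1.676
c = −½·(z(H) + z(FA)) = 0.3165
c > 0 → conservative criterion (biased toward responding “no”).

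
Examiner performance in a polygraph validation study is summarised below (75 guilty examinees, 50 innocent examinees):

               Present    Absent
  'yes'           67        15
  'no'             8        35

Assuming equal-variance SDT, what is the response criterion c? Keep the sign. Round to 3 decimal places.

H = 67/75 = 0.8933
FA = 15/50 = 0.3000
z(H) = z(0.8933) = 1.2443
z(FA) = z(0.3000) = -0.5244
c = −½·[z(H) + z(FA)] = −0.5 × (1.2443 + (-0.5244)) = -0.35995

c = -0.360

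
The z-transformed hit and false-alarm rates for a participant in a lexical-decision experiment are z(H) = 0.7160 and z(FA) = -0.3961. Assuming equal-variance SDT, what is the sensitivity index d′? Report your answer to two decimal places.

d′ = 1.11

d' = z(H) − z(FA) = 0.7160 − (-0.3961) = 1.1121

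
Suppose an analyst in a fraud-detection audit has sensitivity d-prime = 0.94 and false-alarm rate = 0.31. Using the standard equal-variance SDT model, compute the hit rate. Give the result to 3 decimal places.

z(false-alarm rate) = z(0.31) = -0.4959
z(H) = z(FA) + d' = -0.4959 + 0.94 = 0.4441
hit rate = Φ(0.4441) = 0.6715

hit rate = 0.672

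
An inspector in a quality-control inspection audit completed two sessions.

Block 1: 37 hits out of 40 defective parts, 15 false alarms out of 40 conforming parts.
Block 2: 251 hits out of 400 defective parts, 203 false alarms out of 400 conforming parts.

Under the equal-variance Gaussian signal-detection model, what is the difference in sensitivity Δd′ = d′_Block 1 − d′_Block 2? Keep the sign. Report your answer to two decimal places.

Block 1: z(0.9250) = 1.440, z(0.3750) = -0.319, d' = 1.759
Block 2: z(0.6275) = 0.325, z(0.5075) = 0.019, d' = 0.306
Δd' = d'_Block 1 − d'_Block 2 = 1.759 − 0.306 = 1.453
Block 1 has the higher sensitivity.

Δd′ = 1.45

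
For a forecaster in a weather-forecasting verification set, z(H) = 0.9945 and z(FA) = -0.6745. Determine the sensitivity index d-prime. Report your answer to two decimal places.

d' = z(H) − z(FA) = 0.9945 − (-0.6745) = 1.6690

d-prime = 1.67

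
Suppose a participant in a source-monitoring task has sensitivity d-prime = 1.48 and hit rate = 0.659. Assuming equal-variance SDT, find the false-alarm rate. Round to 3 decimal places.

false-alarm rate = 0.142

z(hit rate) = z(0.659) = 0.4097
z(FA) = z(H) − d' = 0.4097 − 1.48 = -1.0703
false-alarm rate = Φ(-1.0703) = 0.1422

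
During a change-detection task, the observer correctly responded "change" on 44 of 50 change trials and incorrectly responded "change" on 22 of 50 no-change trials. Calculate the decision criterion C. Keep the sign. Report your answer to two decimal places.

C = -0.51

H = 44/50 = 0.8800
FA = 22/50 = 0.4400
z(0.8800) = 1.1750, z(0.4400) = -0.1510
c = −½·[z(H) + z(FA)] = −0.5 × (1.1750 + (-0.1510)) = -0.5120
c < 0: the observer has a liberal response bias.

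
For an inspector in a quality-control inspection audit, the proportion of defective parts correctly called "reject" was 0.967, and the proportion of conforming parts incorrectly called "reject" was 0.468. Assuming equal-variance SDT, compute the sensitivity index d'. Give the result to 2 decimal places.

z(0.967) = 1.8384, z(0.468) = -0.0803
d' = z(H) − z(FA) = 1.8384 − (-0.0803) = 1.9187

d' = 1.92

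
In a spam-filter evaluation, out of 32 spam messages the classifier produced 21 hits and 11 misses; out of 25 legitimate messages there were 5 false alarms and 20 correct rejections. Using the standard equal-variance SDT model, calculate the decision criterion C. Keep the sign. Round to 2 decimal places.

H = 21/32 = 0.6562
FA = 5/25 = 0.2000
Φ⁻¹(H) = Φ⁻¹(0.6562) = 0.4021
Φ⁻¹(FA) = Φ⁻¹(0.2000) = -0.8416
c = −½·[z(H) + z(FA)] = −0.5 × (0.4021 + (-0.8416)) = 0.21975

C = 0.22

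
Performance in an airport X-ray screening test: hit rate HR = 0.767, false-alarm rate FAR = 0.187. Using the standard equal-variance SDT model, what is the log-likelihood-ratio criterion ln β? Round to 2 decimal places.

Φ⁻¹(0.767) = 0.729, Φ⁻¹(0.187) = -0.889
ln β = −½·[z(H)² − z(FA)²] = −0.5 × (0.531 − 0.790) = 0.1295

ln β = 0.13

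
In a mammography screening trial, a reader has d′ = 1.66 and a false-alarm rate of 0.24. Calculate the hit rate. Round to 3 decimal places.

hit rate = 0.830

z(false-alarm rate) = z(0.24) = -0.7063
z(H) = z(FA) + d' = -0.7063 + 1.66 = 0.9537
hit rate = Φ(0.9537) = 0.8299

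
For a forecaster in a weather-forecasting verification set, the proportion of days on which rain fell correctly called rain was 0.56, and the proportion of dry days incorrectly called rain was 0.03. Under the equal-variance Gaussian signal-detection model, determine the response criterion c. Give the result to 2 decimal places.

c = 0.86

Φ⁻¹(H) = 0.1510
Φ⁻¹(FA) = -1.8808
c = −½·[z(H) + z(FA)] = −0.5 × (0.1510 + (-1.8808)) = 0.8649
c > 0: the forecaster has a conservative response bias.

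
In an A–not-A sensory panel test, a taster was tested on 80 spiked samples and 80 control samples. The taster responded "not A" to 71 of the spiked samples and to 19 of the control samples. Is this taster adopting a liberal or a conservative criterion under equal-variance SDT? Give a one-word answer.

z(H) = 1.213, z(FA) = -0.714
c = −½·(z(H) + z(FA)) = -0.2495
c < 0 → liberal criterion (biased toward responding “yes”).

liberal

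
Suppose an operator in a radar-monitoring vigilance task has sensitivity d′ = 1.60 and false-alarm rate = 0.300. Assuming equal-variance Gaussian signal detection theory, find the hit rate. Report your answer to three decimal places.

z(false-alarm rate) = z(0.300) = -0.5244
z(H) = z(FA) + d' = -0.5244 + 1.60 = 1.0756
hit rate = Φ(1.0756) = 0.8589

hit rate = 0.859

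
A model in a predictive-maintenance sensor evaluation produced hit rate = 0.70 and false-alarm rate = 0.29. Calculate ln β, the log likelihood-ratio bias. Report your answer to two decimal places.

ln β = 0.02

z(H) = 0.524
z(FA) = -0.553
ln β = −½·[z(H)² − z(FA)²] = −0.5 × (0.275 − 0.306) = 0.0155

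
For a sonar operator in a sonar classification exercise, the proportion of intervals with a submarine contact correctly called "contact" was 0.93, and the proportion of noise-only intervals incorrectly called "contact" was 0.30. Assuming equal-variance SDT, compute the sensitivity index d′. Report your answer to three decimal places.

d′ = 2.000

z(0.93) = 1.4758, z(0.30) = -0.5244
d' = z(H) − z(FA) = 1.4758 − (-0.5244) = 2.0002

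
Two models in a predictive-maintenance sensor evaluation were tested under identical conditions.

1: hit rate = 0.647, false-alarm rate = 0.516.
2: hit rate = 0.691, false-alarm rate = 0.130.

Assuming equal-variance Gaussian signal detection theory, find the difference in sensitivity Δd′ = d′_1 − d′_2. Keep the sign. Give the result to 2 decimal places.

1: z(0.647) = 0.377, z(0.516) = 0.040, d' = 0.337
2: z(0.691) = 0.499, z(0.130) = -1.126, d' = 1.625
Δd' = d'_1 − d'_2 = 0.337 − 1.625 = -1.288
2 has the higher sensitivity.

Δd′ = -1.29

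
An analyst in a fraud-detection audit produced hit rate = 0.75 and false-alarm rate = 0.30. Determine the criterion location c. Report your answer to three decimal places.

z(H) = z(0.75) = 0.6745
z(FA) = z(0.30) = -0.5244
c = −½·[z(H) + z(FA)] = −0.5 × (0.6745 + (-0.5244)) = -0.07505

c = -0.075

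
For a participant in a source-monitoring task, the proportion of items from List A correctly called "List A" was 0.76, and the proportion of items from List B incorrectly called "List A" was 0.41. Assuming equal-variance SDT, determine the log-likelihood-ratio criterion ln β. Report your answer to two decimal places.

ln β = -0.22

z(H) = z(0.76) = 0.706
z(FA) = z(0.41) = -0.228
ln β = −½·[z(H)² − z(FA)²] = −0.5 × (0.498 − 0.052) = -0.223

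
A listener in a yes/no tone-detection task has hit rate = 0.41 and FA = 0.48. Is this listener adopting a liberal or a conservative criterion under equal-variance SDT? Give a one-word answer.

conservative

z(H) = -0.228, z(FA) = -0.050
c = −½·(z(H) + z(FA)) = 0.139
c > 0 → conservative criterion (biased toward responding “no”).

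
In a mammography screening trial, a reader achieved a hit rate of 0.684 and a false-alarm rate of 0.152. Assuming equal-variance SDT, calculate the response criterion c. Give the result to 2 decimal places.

c = 0.27

Φ⁻¹(0.684) = 0.479, Φ⁻¹(0.152) = -1.028
c = −½·[z(H) + z(FA)] = −0.5 × (0.479 + (-1.028)) = 0.2745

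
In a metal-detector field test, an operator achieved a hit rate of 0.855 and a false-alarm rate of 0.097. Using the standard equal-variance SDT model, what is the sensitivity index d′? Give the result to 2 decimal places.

d′ = 2.36

z(H) = z(0.855) = 1.0581
z(FA) = z(0.097) = -1.2988
d' = z(H) − z(FA) = 1.0581 − (-1.2988) = 2.3569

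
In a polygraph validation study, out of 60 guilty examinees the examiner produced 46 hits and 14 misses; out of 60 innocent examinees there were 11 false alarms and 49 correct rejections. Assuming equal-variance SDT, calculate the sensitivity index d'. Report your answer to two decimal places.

H = 46/60 = 0.7667
FA = 11/60 = 0.1833
z(H) = z(0.7667) = 0.728
z(FA) = z(0.1833) = -0.903
d' = z(H) − z(FA) = 0.728 − (-0.903) = 1.631

d' = 1.63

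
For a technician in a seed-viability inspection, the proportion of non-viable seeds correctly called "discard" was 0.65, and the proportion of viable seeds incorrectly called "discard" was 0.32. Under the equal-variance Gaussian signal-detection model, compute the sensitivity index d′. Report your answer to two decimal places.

d′ = 0.85

z(H) = z(0.65) = 0.3853
z(FA) = z(0.32) = -0.4677
d' = z(H) − z(FA) = 0.3853 − (-0.4677) = 0.8530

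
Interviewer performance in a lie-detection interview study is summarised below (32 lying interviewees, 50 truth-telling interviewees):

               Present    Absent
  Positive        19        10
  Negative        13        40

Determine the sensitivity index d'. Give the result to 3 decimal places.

H = 19/32 = 0.5938
FA = 10/50 = 0.2000
Φ⁻¹(0.5938) = 0.2373, Φ⁻¹(0.2000) = -0.8416
d' = z(H) − z(FA) = 0.2373 − (-0.8416) = 1.0789

d' = 1.079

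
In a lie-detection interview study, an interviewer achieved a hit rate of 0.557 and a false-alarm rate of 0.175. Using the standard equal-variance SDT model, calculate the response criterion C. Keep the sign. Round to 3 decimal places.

z(H) = 0.1434
z(FA) = -0.9346
c = −½·[z(H) + z(FA)] = −0.5 × (0.1434 + (-0.9346)) = 0.3956

C = 0.396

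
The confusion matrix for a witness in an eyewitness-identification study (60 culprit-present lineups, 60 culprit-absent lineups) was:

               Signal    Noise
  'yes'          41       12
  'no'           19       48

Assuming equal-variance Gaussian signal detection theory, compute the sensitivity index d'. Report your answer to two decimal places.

H = 41/60 = 0.6833
FA = 12/60 = 0.2000
Φ⁻¹(H) = 0.4769
Φ⁻¹(FA) = -0.8416
d' = z(H) − z(FA) = 0.4769 − (-0.8416) = 1.3185

d' = 1.32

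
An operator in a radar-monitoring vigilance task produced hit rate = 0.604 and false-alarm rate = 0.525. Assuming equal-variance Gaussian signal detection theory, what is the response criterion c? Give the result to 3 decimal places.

Φ⁻¹(H) = Φ⁻¹(0.604) = 0.2637
Φ⁻¹(FA) = Φ⁻¹(0.525) = 0.0627
c = −½·[z(H) + z(FA)] = −0.5 × (0.2637 + 0.0627) = -0.1632

c = -0.163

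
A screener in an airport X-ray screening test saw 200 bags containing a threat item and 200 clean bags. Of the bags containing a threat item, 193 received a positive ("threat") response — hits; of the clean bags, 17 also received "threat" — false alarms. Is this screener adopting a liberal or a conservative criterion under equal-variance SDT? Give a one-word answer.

z(H) = 1.812, z(FA) = -1.372
c = −½·(z(H) + z(FA)) = -0.220
c < 0 → liberal criterion (biased toward responding “yes”).

liberal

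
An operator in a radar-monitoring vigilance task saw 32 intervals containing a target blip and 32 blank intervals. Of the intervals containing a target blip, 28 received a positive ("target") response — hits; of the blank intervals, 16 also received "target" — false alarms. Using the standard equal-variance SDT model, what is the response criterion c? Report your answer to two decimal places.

c = -0.58

H = 28/32 = 0.8750
FA = 16/32 = 0.5000
z(0.8750) = 1.1503, z(0.5000) = 0.0000
c = −½·[z(H) + z(FA)] = −0.5 × (1.1503 + 0.0000) = -0.57515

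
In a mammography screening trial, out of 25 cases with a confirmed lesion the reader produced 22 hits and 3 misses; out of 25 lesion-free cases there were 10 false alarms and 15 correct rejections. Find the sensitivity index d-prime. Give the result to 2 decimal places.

H = 22/25 = 0.8800
FA = 10/25 = 0.4000
Φ⁻¹(H) = Φ⁻¹(0.8800) = 1.175
Φ⁻¹(FA) = Φ⁻¹(0.4000) = -0.253
d' = z(H) − z(FA) = 1.175 − (-0.253) = 1.428

d-prime = 1.43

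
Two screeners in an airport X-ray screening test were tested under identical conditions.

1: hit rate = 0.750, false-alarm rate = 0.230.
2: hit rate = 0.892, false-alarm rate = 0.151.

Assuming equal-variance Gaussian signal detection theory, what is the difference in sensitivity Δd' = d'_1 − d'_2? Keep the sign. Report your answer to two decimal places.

1: z(0.750) = 0.674, z(0.230) = -0.739, d' = 1.413
2: z(0.892) = 1.237, z(0.151) = -1.032, d' = 2.269
Δd' = d'_1 − d'_2 = 1.413 − 2.269 = -0.856
2 has the higher sensitivity.

Δd' = -0.86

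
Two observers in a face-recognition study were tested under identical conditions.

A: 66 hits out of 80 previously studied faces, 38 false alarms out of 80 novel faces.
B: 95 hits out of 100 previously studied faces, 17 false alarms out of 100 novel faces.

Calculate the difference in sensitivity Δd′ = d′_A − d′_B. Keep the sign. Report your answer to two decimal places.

Δd′ = -1.60

A: z(0.8250) = 0.935, z(0.4750) = -0.063, d' = 0.998
B: z(0.9500) = 1.645, z(0.1700) = -0.954, d' = 2.599
Δd' = d'_A − d'_B = 0.998 − 2.599 = -1.601
B has the higher sensitivity.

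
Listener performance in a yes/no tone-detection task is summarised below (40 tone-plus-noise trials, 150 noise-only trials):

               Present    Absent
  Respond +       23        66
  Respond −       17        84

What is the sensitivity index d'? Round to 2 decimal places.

d' = 0.34

H = 23/40 = 0.5750
FA = 66/150 = 0.4400
Φ⁻¹(H) = 0.189
Φ⁻¹(FA) = -0.151
d' = z(H) − z(FA) = 0.189 − (-0.151) = 0.340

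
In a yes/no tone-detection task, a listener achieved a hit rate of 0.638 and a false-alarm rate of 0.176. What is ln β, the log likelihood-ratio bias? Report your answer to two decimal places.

ln β = 0.37

z(H) = 0.353
z(FA) = -0.931
ln β = −½·[z(H)² − z(FA)²] = −0.5 × (0.125 − 0.867) = 0.371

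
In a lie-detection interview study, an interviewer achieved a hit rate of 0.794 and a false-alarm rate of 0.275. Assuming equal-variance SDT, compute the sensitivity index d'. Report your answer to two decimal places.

d' = 1.42

z(H) = 0.820
z(FA) = -0.598
d' = z(H) − z(FA) = 0.820 − (-0.598) = 1.418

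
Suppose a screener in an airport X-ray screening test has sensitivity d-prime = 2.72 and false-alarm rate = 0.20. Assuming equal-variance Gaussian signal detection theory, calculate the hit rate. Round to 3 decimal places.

hit rate = 0.970

z(false-alarm rate) = z(0.20) = -0.8416
z(H) = z(FA) + d' = -0.8416 + 2.72 = 1.8784
hit rate = Φ(1.8784) = 0.9698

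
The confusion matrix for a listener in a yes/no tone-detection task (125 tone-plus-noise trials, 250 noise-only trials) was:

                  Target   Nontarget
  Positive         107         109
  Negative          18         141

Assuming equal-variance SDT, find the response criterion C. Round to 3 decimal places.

C = -0.451

H = 107/125 = 0.8560
FA = 109/250 = 0.4360
z(H) = 1.0625
z(FA) = -0.1611
c = −½·[z(H) + z(FA)] = −0.5 × (1.0625 + (-0.1611)) = -0.4507
c < 0: the listener has a liberal response bias.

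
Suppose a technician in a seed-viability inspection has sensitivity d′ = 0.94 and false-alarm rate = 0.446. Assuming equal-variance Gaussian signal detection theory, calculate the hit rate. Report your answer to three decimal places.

hit rate = 0.789

z(false-alarm rate) = z(0.446) = -0.1358
z(H) = z(FA) + d' = -0.1358 + 0.94 = 0.8042
hit rate = Φ(0.8042) = 0.7894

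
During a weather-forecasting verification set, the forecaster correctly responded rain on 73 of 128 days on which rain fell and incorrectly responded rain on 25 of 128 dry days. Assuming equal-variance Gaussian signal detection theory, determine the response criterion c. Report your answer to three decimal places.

H = 73/128 = 0.5703
FA = 25/128 = 0.1953
z(H) = z(0.5703) = 0.1771
z(FA) = z(0.1953) = -0.8585
c = −½·[z(H) + z(FA)] = −0.5 × (0.1771 + (-0.8585)) = 0.3407
c > 0: the forecaster has a conservative response bias.

c = 0.341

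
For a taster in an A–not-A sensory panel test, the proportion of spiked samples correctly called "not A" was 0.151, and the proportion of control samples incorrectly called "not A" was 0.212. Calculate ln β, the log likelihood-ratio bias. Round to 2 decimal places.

ln β = -0.21

z(H) = z(0.151) = -1.032
z(FA) = z(0.212) = -0.800
ln β = −½·[z(H)² − z(FA)²] = −0.5 × (1.065 − 0.640) = -0.2125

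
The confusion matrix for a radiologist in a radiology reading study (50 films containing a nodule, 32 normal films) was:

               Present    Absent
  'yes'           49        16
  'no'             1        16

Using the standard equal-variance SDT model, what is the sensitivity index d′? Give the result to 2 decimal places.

H = 49/50 = 0.9800
FA = 16/32 = 0.5000
z(H) = z(0.9800) = 2.0537
z(FA) = z(0.5000) = 0.0000
d' = z(H) − z(FA) = 2.0537 − 0.0000 = 2.0537

d′ = 2.05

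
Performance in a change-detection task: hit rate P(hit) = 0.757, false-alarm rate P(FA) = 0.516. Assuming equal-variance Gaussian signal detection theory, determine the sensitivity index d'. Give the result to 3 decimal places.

d' = 0.657

z(H) = 0.6967
z(FA) = 0.0401
d' = z(H) − z(FA) = 0.6967 − 0.0401 = 0.6566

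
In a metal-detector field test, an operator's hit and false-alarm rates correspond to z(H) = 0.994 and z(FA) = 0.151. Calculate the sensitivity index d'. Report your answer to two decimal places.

d' = z(H) − z(FA) = 0.994 − 0.151 = 0.843

d' = 0.84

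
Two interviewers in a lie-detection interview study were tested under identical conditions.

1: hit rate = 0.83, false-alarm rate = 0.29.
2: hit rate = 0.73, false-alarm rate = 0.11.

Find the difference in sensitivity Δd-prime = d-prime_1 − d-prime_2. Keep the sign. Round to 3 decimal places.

Δd-prime = -0.332

1: z(0.83) = 0.9542, z(0.29) = -0.5534, d' = 1.5076
2: z(0.73) = 0.6128, z(0.11) = -1.2265, d' = 1.8393
Δd' = d'_1 − d'_2 = 1.5076 − 1.8393 = -0.3317
2 has the higher sensitivity.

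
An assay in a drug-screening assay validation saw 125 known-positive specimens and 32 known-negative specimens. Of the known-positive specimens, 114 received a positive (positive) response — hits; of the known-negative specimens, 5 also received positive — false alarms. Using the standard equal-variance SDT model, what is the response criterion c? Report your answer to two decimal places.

H = 114/125 = 0.9120
FA = 5/32 = 0.1562
z(0.9120) = 1.353, z(0.1562) = -1.010
c = −½·[z(H) + z(FA)] = −0.5 × (1.353 + (-1.010)) = -0.1715
c < 0: the assay has a liberal response bias.

c = -0.17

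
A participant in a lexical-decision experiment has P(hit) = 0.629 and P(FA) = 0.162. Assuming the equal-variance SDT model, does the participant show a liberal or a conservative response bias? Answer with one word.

conservative

z(H) = 0.329, z(FA) = -0.986
c = −½·(z(H) + z(FA)) = 0.3285
c > 0 → conservative criterion (biased toward responding “no”).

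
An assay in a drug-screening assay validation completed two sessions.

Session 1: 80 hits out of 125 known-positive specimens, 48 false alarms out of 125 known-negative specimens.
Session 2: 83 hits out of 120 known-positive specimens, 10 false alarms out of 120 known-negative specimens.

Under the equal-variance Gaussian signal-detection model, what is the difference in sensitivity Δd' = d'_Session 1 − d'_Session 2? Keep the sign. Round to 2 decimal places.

Δd' = -1.23

Session 1: z(0.6400) = 0.358, z(0.3840) = -0.295, d' = 0.653
Session 2: z(0.6917) = 0.501, z(0.0833) = -1.383, d' = 1.884
Δd' = d'_Session 1 − d'_Session 2 = 0.653 − 1.884 = -1.231
Session 2 has the higher sensitivity.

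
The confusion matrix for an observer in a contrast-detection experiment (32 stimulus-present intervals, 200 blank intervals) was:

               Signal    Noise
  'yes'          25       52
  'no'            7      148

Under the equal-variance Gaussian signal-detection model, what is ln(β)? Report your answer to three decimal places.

H = 25/32 = 0.7812
FA = 52/200 = 0.2600
Φ⁻¹(H) = 0.7763
Φ⁻¹(FA) = -0.6433
ln β = −½·[z(H)² − z(FA)²] = −0.5 × (0.6026 − 0.4138) = -0.0944

ln β = -0.094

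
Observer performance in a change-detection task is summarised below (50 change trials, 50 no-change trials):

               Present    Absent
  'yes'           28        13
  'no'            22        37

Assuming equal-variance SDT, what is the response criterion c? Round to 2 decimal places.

c = 0.25

H = 28/50 = 0.5600
FA = 13/50 = 0.2600
z(H) = 0.1510
z(FA) = -0.6433
c = −½·[z(H) + z(FA)] = −0.5 × (0.1510 + (-0.6433)) = 0.24615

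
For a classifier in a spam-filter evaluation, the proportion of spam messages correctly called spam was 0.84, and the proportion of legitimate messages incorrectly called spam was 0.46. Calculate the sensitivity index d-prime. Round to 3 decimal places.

d-prime = 1.095

Φ⁻¹(H) = 0.9945
Φ⁻¹(FA) = -0.1004
d' = z(H) − z(FA) = 0.9945 − (-0.1004) = 1.0949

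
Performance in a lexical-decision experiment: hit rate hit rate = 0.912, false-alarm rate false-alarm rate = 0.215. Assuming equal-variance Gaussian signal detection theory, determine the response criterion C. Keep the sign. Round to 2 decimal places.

Φ⁻¹(H) = Φ⁻¹(0.912) = 1.353
Φ⁻¹(FA) = Φ⁻¹(0.215) = -0.789
c = −½·[z(H) + z(FA)] = −0.5 × (1.353 + (-0.789)) = -0.282
c < 0: the participant has a liberal response bias.

C = -0.28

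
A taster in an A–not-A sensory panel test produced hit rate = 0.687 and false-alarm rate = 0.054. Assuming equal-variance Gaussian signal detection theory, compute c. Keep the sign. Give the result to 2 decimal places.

c = 0.56

Φ⁻¹(H) = 0.4874
Φ⁻¹(FA) = -1.6072
c = −½·[z(H) + z(FA)] = −0.5 × (0.4874 + (-1.6072)) = 0.5599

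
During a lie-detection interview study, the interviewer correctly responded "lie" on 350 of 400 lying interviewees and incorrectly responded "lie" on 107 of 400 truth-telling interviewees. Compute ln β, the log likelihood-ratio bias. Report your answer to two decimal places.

H = 350/400 = 0.8750
FA = 107/400 = 0.2675
Φ⁻¹(0.8750) = 1.150, Φ⁻¹(0.2675) = -0.620
ln β = −½·[z(H)² − z(FA)²] = −0.5 × (1.323 − 0.384) = -0.4695

ln β = -0.47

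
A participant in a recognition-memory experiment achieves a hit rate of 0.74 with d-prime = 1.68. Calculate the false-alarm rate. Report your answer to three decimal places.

false-alarm rate = 0.150

z(hit rate) = z(0.74) = 0.6433
z(FA) = z(H) − d' = 0.6433 − 1.68 = -1.0367
false-alarm rate = Φ(-1.0367) = 0.1499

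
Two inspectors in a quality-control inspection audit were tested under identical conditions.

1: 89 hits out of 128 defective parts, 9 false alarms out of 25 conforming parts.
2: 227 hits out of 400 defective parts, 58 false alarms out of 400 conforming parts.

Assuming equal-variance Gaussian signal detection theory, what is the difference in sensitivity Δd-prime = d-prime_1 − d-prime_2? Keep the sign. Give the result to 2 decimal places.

1: z(0.6953) = 0.511, z(0.3600) = -0.358, d' = 0.869
2: z(0.5675) = 0.170, z(0.1450) = -1.058, d' = 1.228
Δd' = d'_1 − d'_2 = 0.869 − 1.228 = -0.359
2 has the higher sensitivity.

Δd-prime = -0.36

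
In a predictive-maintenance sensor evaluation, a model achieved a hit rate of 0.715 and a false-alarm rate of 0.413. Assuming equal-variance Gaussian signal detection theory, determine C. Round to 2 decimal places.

C = -0.17

z(0.715) = 0.5681, z(0.413) = -0.2198
c = −½·[z(H) + z(FA)] = −0.5 × (0.5681 + (-0.2198)) = -0.17415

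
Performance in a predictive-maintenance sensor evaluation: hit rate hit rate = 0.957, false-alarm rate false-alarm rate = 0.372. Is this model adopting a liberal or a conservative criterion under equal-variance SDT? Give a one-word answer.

liberal

z(H) = 1.717, z(FA) = -0.327
c = −½·(z(H) + z(FA)) = -0.695
c < 0 → liberal criterion (biased toward responding “yes”).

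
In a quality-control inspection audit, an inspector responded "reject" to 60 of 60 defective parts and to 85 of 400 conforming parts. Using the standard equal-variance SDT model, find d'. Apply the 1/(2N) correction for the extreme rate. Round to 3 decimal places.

The hit rate is 60/60 = 1, so apply the 1/(2N) correction: H → 1 − 1/(2·60) = 0.99167.
z(H) = z(0.99167) = 2.3941
z(FA) = z(0.21250) = -0.7978
d' = 2.3941 − (-0.7978) = 3.1919

d' = 3.192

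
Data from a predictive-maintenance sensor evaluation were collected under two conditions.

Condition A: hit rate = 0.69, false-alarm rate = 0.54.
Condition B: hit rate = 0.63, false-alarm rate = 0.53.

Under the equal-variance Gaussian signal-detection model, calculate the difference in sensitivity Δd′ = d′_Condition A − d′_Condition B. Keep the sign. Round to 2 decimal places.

Condition A: z(0.69) = 0.496, z(0.54) = 0.100, d' = 0.396
Condition B: z(0.63) = 0.332, z(0.53) = 0.075, d' = 0.257
Δd' = d'_Condition A − d'_Condition B = 0.396 − 0.257 = 0.139
Condition A has the higher sensitivity.

Δd′ = 0.14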